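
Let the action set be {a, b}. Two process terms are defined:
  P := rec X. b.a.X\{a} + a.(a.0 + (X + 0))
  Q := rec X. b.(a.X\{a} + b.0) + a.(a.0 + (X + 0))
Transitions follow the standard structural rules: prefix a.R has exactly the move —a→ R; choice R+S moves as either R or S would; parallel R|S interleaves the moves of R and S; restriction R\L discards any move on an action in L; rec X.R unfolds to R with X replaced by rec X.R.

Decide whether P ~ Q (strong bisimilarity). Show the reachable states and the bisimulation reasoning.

P's transition system — 6 states:
  u0 = rec X. b.a.X\{a} + a.(a.0 + (X + 0)) ⊢ ··a··> u1, ··b··> u2
  u1 = a.0 + ((rec X. b.a.X\{a} + a.(a.0 + (X + 0))) + 0) ⊢ ··a··> u1, ··a··> u3, ··b··> u2
  u2 = a.(rec X. b.a.X\{a} + a.(a.0 + (X + 0)))\{a} ⊢ ··a··> u4
  u3 = 0 ⊢ deadlocked
  u4 = (rec X. b.a.X\{a} + a.(a.0 + (X + 0)))\{a} ⊢ ··b··> u5
  u5 = (a.(rec X. b.a.X\{a} + a.(a.0 + (X + 0)))\{a})\{a} ⊢ deadlocked
Q's transition system — 7 states:
  v0 = rec X. b.(a.X\{a} + b.0) + a.(a.0 + (X + 0)) ⊢ ··a··> v1, ··b··> v2
  v1 = a.0 + ((rec X. b.(a.X\{a} + b.0) + a.(a.0 + (X + 0))) + 0) ⊢ ··a··> v1, ··a··> v3, ··b··> v2
  v2 = a.(rec X. b.(a.X\{a} + b.0) + a.(a.0 + (X + 0)))\{a} + b.0 ⊢ ··a··> v4, ··b··> v3
  v3 = 0 ⊢ deadlocked
  v4 = (rec X. b.(a.X\{a} + b.0) + a.(a.0 + (X + 0)))\{a} ⊢ ··b··> v5
  v5 = (a.(rec X. b.(a.X\{a} + b.0) + a.(a.0 + (X + 0)))\{a} + b.0)\{a} ⊢ ··b··> v6
  v6 = 0\{a} ⊢ deadlocked
Partition-refinement fixed point:
  B0 = {u0}
  B1 = {u1}
  B2 = {u3, u5, v3, v6}
  B3 = {u2}
  B4 = {u4, v5}
  B5 = {v0}
  B6 = {v1}
  B7 = {v2}
  B8 = {v4}
u0 ∈ B0, v0 ∈ B5 → different blocks

NO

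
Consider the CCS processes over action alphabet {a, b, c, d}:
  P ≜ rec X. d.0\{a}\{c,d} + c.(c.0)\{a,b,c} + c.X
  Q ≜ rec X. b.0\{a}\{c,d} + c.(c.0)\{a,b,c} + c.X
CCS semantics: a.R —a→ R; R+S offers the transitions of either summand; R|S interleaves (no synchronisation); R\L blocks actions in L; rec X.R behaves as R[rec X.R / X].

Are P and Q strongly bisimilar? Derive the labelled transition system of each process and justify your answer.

LTS(P): 3 reachable states
  u0 = rec X. d.0\{a}\{c,d} + c.(c.0)\{a,b,c} + c.X ⊢ -c-> u0, -c-> u1, -d-> u2
  u1 = (c.0)\{a,b,c} ⊢ deadlocked
  u2 = 0\{a}\{c,d} ⊢ deadlocked
LTS(Q): 3 reachable states
  v0 = rec X. b.0\{a}\{c,d} + c.(c.0)\{a,b,c} + c.X ⊢ -b-> v1, -c-> v0, -c-> v2
  v1 = 0\{a}\{c,d} ⊢ deadlocked
  v2 = (c.0)\{a,b,c} ⊢ deadlocked
Coarsest stable partition (strong bisimilarity classes):
  B0 = {u0}
  B1 = {u1, u2, v1, v2}
  B2 = {v0}
u0 ∈ B0, v0 ∈ B2 → different blocks

not bisimilar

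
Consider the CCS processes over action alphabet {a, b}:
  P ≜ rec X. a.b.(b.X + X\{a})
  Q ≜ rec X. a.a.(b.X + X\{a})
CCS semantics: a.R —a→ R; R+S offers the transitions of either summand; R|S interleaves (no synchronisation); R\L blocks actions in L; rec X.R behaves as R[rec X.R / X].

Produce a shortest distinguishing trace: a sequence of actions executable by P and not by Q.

ab

P's transition system — 3 states:
  s0 = rec X. a.b.(b.X + X\{a}) has moves —a→ s1
  s1 = b.(b.(rec X. a.b.(b.X + X\{a})) + (rec X. a.b.(b.X + X\{a}))\{a}) has moves —b→ s2
  s2 = b.(rec X. a.b.(b.X + X\{a})) + (rec X. a.b.(b.X + X\{a}))\{a} has moves —b→ s0
Q's transition system — 3 states:
  t0 = rec X. a.a.(b.X + X\{a}) has moves —a→ t1
  t1 = a.(b.(rec X. a.a.(b.X + X\{a})) + (rec X. a.a.(b.X + X\{a}))\{a}) has moves —a→ t2
  t2 = b.(rec X. a.a.(b.X + X\{a})) + (rec X. a.a.(b.X + X\{a}))\{a} has moves —b→ t0
Trace ⟨ab⟩ through P, begin at {s0}:
  after a @ step 1: {s1}
  after b @ step 2: {s2}
  ✓ P
Trace ⟨ab⟩ through Q, begin at {t0}:
  after a @ step 1: {t1}
  after b @ step 2: no successor for Q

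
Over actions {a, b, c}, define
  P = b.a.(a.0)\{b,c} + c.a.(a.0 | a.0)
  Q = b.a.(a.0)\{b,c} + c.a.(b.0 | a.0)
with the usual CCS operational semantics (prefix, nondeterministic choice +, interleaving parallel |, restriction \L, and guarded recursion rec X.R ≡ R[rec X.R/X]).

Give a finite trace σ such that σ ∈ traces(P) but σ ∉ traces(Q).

caaa

LTS(P): 9 reachable states
  p0 = b.a.(a.0)\{b,c} + c.a.(a.0 | a.0) → -b-> p1, -c-> p2
  p1 = a.(a.0)\{b,c} → -a-> p3
  p2 = a.(a.0 | a.0) → -a-> p4
  p3 = (a.0)\{b,c} → -a-> p5
  p4 = a.0 | a.0 → -a-> p6, -a-> p7
  p5 = 0\{b,c} → (no moves)
  p6 = 0 | a.0 → -a-> p8
  p7 = a.0 | 0 → -a-> p8
  p8 = 0 | 0 → (no moves)
LTS(Q): 9 reachable states
  q0 = b.a.(a.0)\{b,c} + c.a.(b.0 | a.0) → -b-> q1, -c-> q2
  q1 = a.(a.0)\{b,c} → -a-> q3
  q2 = a.(b.0 | a.0) → -a-> q4
  q3 = (a.0)\{b,c} → -a-> q5
  q4 = b.0 | a.0 → -a-> q6, -b-> q7
  q5 = 0\{b,c} → (no moves)
  q6 = b.0 | 0 → -b-> q8
  q7 = 0 | a.0 → -a-> q8
  q8 = 0 | 0 → (no moves)
Executing caaa from P (initial set {p0}):
  after c @ step 1: {p2}
  after a @ step 2: {p4}
  after a @ step 3: {p6, p7}
  after a @ step 4: {p8}
  ✓ P
Executing caaa from Q (initial set {q0}):
  after c @ step 1: {q2}
  after a @ step 2: {q4}
  after a @ step 3: {q6}
  after a @ step 4: ∅  — Q cannot continue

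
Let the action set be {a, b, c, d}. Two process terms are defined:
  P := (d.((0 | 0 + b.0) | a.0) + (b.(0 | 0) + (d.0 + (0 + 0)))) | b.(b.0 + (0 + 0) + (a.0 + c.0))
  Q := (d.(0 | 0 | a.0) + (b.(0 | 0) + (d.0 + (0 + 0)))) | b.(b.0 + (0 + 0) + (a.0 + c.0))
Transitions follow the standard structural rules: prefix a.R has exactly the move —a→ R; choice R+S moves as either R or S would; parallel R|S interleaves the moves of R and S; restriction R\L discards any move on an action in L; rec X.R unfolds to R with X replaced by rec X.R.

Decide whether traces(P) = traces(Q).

LTS(P): 18 reachable states
  p0 = (d.((0 | 0 + b.0) | a.0) + (b.(0 | 0) + (d.0 + (0 + 0)))) | b.(b.0 + (0 + 0) + (a.0 + c.0)) :: ··b··> p1, ··b··> p2, ··d··> p3, ··d··> p4
  p1 = (d.((0 | 0 + b.0) | a.0) + (b.(0 | 0) + (d.0 + (0 + 0)))) | (b.0 + (0 + 0) + (a.0 + c.0)) :: ··a··> p5, ··b··> p5, ··b··> p6, ··c··> p5, ··d··> p7, ··d··> p8
  p2 = 0 | 0 | b.(b.0 + (0 + 0) + (a.0 + c.0)) :: ··b··> p6
  p3 = (0 | 0 + b.0) | a.0 | b.(b.0 + (0 + 0) + (a.0 + c.0)) :: ··a··> p9, ··b··> p10, ··b··> p7
  p4 = 0 | b.(b.0 + (0 + 0) + (a.0 + c.0)) :: ··b··> p8
  p5 = (d.((0 | 0 + b.0) | a.0) + (b.(0 | 0) + (d.0 + (0 + 0)))) | 0 :: ··b··> p11, ··d··> p12, ··d··> p13
  p6 = 0 | 0 | (b.0 + (0 + 0) + (a.0 + c.0)) :: ··a··> p11, ··b··> p11, ··c··> p11
  p7 = (0 | 0 + b.0) | a.0 | (b.0 + (0 + 0) + (a.0 + c.0)) :: ··a··> p12, ··a··> p14, ··b··> p12, ··b··> p15, ··c··> p12
  p8 = 0 | (b.0 + (0 + 0) + (a.0 + c.0)) :: ··a··> p13, ··b··> p13, ··c··> p13
  p9 = (0 | 0 + b.0) | 0 | b.(b.0 + (0 + 0) + (a.0 + c.0)) :: ··b··> p14, ··b··> p2
  p10 = 0 | a.0 | b.(b.0 + (0 + 0) + (a.0 + c.0)) :: ··a··> p2, ··b··> p15
  p11 = 0 | 0 | 0 :: ·
  p12 = (0 | 0 + b.0) | a.0 | 0 :: ··a··> p16, ··b··> p17
  p13 = 0 | 0 :: ·
  p14 = (0 | 0 + b.0) | 0 | (b.0 + (0 + 0) + (a.0 + c.0)) :: ··a··> p16, ··b··> p16, ··b··> p6, ··c··> p16
  p15 = 0 | a.0 | (b.0 + (0 + 0) + (a.0 + c.0)) :: ··a··> p17, ··a··> p6, ··b··> p17, ··c··> p17
  p16 = (0 | 0 + b.0) | 0 | 0 :: ··b··> p11
  p17 = 0 | a.0 | 0 :: ··a··> p11
LTS(Q): 15 reachable states
  q0 = (d.(0 | 0 | a.0) + (b.(0 | 0) + (d.0 + (0 + 0)))) | b.(b.0 + (0 + 0) + (a.0 + c.0)) :: ··b··> q1, ··b··> q2, ··d··> q3, ··d··> q4
  q1 = (d.(0 | 0 | a.0) + (b.(0 | 0) + (d.0 + (0 + 0)))) | (b.0 + (0 + 0) + (a.0 + c.0)) :: ··a··> q5, ··b··> q5, ··b··> q6, ··c··> q5, ··d··> q7, ··d··> q8
  q2 = 0 | 0 | b.(b.0 + (0 + 0) + (a.0 + c.0)) :: ··b··> q6
  q3 = 0 | 0 | a.0 | b.(b.0 + (0 + 0) + (a.0 + c.0)) :: ··a··> q9, ··b··> q8
  q4 = 0 | b.(b.0 + (0 + 0) + (a.0 + c.0)) :: ··b··> q7
  q5 = (d.(0 | 0 | a.0) + (b.(0 | 0) + (d.0 + (0 + 0)))) | 0 :: ··b··> q10, ··d··> q11, ··d··> q12
  q6 = 0 | 0 | (b.0 + (0 + 0) + (a.0 + c.0)) :: ··a··> q10, ··b··> q10, ··c··> q10
  q7 = 0 | (b.0 + (0 + 0) + (a.0 + c.0)) :: ··a··> q11, ··b··> q11, ··c··> q11
  q8 = 0 | 0 | a.0 | (b.0 + (0 + 0) + (a.0 + c.0)) :: ··a··> q12, ··a··> q13, ··b··> q12, ··c··> q12
  q9 = 0 | 0 | 0 | b.(b.0 + (0 + 0) + (a.0 + c.0)) :: ··b··> q13
  q10 = 0 | 0 | 0 :: ·
  q11 = 0 | 0 :: ·
  q12 = 0 | 0 | a.0 | 0 :: ··a··> q14
  q13 = 0 | 0 | 0 | (b.0 + (0 + 0) + (a.0 + c.0)) :: ··a··> q14, ··b··> q14, ··c··> q14
  q14 = 0 | 0 | 0 | 0 :: ·
Executing badb from P (initial set {p0}):
  step 1 (b): {p1, p2}
  step 2 (a): {p5}
  step 3 (d): {p12, p13}
  step 4 (b): {p17}
  ✓ P
Executing badb from Q (initial set {q0}):
  step 1 (b): {q1, q2}
  step 2 (a): {q5}
  step 3 (d): {q11, q12}
  step 4 (b): ∅  — Q cannot continue

NO — witness ⟨badb⟩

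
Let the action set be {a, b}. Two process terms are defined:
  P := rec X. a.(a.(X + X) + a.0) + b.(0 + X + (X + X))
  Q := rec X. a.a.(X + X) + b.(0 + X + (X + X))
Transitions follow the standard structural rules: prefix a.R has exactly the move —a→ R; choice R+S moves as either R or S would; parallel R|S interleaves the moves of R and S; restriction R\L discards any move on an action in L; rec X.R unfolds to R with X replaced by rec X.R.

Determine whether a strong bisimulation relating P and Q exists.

NO

LTS(P): 5 reachable states
  m0 = rec X. a.(a.(X + X) + a.0) + b.(0 + X + (X + X)) ⊢ -a-> m1, -b-> m2
  m1 = a.((rec X. a.(a.(X + X) + a.0) + b.(0 + X + (X + X))) + (rec X. a.(a.(X + X) + a.0) + b.(0 + X + (X + X)))) + a.0 ⊢ -a-> m3, -a-> m4
  m2 = 0 + (rec X. a.(a.(X + X) + a.0) + b.(0 + X + (X + X))) + ((rec X. a.(a.(X + X) + a.0) + b.(0 + X + (X + X))) + (rec X. a.(a.(X + X) + a.0) + b.(0 + X + (X + X)))) ⊢ -a-> m1, -b-> m2
  m3 = (rec X. a.(a.(X + X) + a.0) + b.(0 + X + (X + X))) + (rec X. a.(a.(X + X) + a.0) + b.(0 + X + (X + X))) ⊢ -a-> m1, -b-> m2
  m4 = 0 ⊢ deadlocked
LTS(Q): 4 reachable states
  n0 = rec X. a.a.(X + X) + b.(0 + X + (X + X)) ⊢ -a-> n1, -b-> n2
  n1 = a.((rec X. a.a.(X + X) + b.(0 + X + (X + X))) + (rec X. a.a.(X + X) + b.(0 + X + (X + X)))) ⊢ -a-> n3
  n2 = 0 + (rec X. a.a.(X + X) + b.(0 + X + (X + X))) + ((rec X. a.a.(X + X) + b.(0 + X + (X + X))) + (rec X. a.a.(X + X) + b.(0 + X + (X + X)))) ⊢ -a-> n1, -b-> n2
  n3 = (rec X. a.a.(X + X) + b.(0 + X + (X + X))) + (rec X. a.a.(X + X) + b.(0 + X + (X + X))) ⊢ -a-> n1, -b-> n2
Bisimilarity quotient blocks:
  B0 = {m0, m2, m3}
  B1 = {m1}
  B2 = {m4}
  B3 = {n0, n2, n3}
  B4 = {n1}
m0 ∈ B0, n0 ∈ B3 → different blocks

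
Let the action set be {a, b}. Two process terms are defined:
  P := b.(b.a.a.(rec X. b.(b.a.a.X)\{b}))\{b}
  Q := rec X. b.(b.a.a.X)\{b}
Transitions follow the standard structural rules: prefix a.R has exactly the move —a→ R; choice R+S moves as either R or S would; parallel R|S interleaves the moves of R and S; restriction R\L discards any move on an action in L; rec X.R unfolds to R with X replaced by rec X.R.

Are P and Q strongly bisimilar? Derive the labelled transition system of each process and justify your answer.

YES

Reachable graph of P (2 states):
  m0 = b.(b.a.a.(rec X. b.(b.a.a.X)\{b}))\{b} | --b--▸ m1
  m1 = (b.a.a.(rec X. b.(b.a.a.X)\{b}))\{b} | (no moves)
Reachable graph of Q (2 states):
  n0 = rec X. b.(b.a.a.X)\{b} | --b--▸ n1
  n1 = (b.a.a.(rec X. b.(b.a.a.X)\{b}))\{b} | (no moves)
Coarsest stable partition (strong bisimilarity classes):
  B0 = {m0, n0}
  B1 = {m1, n1}
m0 ∈ B0, n0 ∈ B0 → same block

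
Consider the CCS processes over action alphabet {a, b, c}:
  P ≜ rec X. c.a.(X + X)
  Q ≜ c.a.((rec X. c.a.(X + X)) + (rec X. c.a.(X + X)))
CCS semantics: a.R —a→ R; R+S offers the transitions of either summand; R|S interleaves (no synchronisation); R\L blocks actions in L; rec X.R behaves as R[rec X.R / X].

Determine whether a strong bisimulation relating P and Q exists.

bisimilar

LTS(P): 3 reachable states
  p0 = rec X. c.a.(X + X) has moves --c--▸ p1
  p1 = a.((rec X. c.a.(X + X)) + (rec X. c.a.(X + X))) has moves --a--▸ p2
  p2 = (rec X. c.a.(X + X)) + (rec X. c.a.(X + X)) has moves --c--▸ p1
LTS(Q): 3 reachable states
  q0 = c.a.((rec X. c.a.(X + X)) + (rec X. c.a.(X + X))) has moves --c--▸ q1
  q1 = a.((rec X. c.a.(X + X)) + (rec X. c.a.(X + X))) has moves --a--▸ q2
  q2 = (rec X. c.a.(X + X)) + (rec X. c.a.(X + X)) has moves --c--▸ q1
Coarsest stable partition (strong bisimilarity classes):
  B0 = {p0, p2, q0, q2}
  B1 = {p1, q1}
p0 ∈ B0, q0 ∈ B0 → same block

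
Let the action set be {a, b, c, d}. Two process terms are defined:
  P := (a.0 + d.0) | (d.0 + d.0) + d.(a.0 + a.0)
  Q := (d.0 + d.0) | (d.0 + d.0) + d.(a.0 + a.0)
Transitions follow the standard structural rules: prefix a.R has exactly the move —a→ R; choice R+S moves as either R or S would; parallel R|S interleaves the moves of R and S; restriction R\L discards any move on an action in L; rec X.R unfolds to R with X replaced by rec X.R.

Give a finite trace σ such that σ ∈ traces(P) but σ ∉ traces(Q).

LTS(P): 6 reachable states
  u0 = (a.0 + d.0) | (d.0 + d.0) + d.(a.0 + a.0) ⊢ --a--▸ u1, --d--▸ u1, --d--▸ u2, --d--▸ u3
  u1 = 0 | (d.0 + d.0) ⊢ --d--▸ u4
  u2 = (a.0 + d.0) | 0 ⊢ --a--▸ u4, --d--▸ u4
  u3 = a.0 + a.0 ⊢ --a--▸ u5
  u4 = 0 | 0 ⊢ deadlocked
  u5 = 0 ⊢ deadlocked
LTS(Q): 6 reachable states
  v0 = (d.0 + d.0) | (d.0 + d.0) + d.(a.0 + a.0) ⊢ --d--▸ v1, --d--▸ v2, --d--▸ v3
  v1 = (d.0 + d.0) | 0 ⊢ --d--▸ v4
  v2 = 0 | (d.0 + d.0) ⊢ --d--▸ v4
  v3 = a.0 + a.0 ⊢ --a--▸ v5
  v4 = 0 | 0 ⊢ deadlocked
  v5 = 0 ⊢ deadlocked
Run σ = ⟨a⟩ on P: start {u0}
  [1] a ⇒ {u1}
  P completes σ.
Run σ = ⟨a⟩ on Q: start {v0}
  [1] a ⇒ ∅ (Q stuck)

a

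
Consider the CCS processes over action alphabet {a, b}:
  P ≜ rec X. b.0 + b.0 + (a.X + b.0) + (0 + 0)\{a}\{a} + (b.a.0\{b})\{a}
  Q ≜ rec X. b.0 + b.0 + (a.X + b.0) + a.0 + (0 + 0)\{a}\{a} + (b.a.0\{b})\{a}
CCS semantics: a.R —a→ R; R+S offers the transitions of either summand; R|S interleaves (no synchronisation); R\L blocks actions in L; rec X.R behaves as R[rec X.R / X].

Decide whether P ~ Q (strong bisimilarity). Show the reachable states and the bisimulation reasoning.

P's transition system — 3 states:
  p0 = rec X. b.0 + b.0 + (a.X + b.0) + (0 + 0)\{a}\{a} + (b.a.0\{b})\{a} → =a=> p0, =b=> p1, =b=> p2
  p1 = (a.0\{b})\{a} → deadlocked
  p2 = 0 → deadlocked
Q's transition system — 3 states:
  q0 = rec X. b.0 + b.0 + (a.X + b.0) + a.0 + (0 + 0)\{a}\{a} + (b.a.0\{b})\{a} → =a=> q0, =a=> q1, =b=> q1, =b=> q2
  q1 = 0 → deadlocked
  q2 = (a.0\{b})\{a} → deadlocked
Coarsest stable partition (strong bisimilarity classes):
  B0 = {p0}
  B1 = {p1, p2, q1, q2}
  B2 = {q0}
p0 ∈ B0, q0 ∈ B2 → different blocks

not bisimilar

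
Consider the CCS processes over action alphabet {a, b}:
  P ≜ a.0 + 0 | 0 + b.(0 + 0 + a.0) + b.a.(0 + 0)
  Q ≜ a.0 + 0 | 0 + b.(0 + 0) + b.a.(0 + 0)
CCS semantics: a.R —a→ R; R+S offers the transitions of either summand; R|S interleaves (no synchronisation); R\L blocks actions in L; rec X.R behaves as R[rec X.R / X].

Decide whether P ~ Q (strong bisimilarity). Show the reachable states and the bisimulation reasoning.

LTS(P): 5 reachable states
  u0 = a.0 + 0 | 0 + b.(0 + 0 + a.0) + b.a.(0 + 0) ⊢ -a-> u1, -b-> u2, -b-> u3
  u1 = 0 ⊢ ∅
  u2 = 0 + 0 + a.0 ⊢ -a-> u1
  u3 = a.(0 + 0) ⊢ -a-> u4
  u4 = 0 + 0 ⊢ ∅
LTS(Q): 4 reachable states
  v0 = a.0 + 0 | 0 + b.(0 + 0) + b.a.(0 + 0) ⊢ -a-> v1, -b-> v2, -b-> v3
  v1 = 0 ⊢ ∅
  v2 = 0 + 0 ⊢ ∅
  v3 = a.(0 + 0) ⊢ -a-> v2
Coarsest stable partition (strong bisimilarity classes):
  B0 = {u0}
  B1 = {u1, u4, v1, v2}
  B2 = {u2, u3, v3}
  B3 = {v0}
u0 ∈ B0, v0 ∈ B3 → different blocks

P ≁ Q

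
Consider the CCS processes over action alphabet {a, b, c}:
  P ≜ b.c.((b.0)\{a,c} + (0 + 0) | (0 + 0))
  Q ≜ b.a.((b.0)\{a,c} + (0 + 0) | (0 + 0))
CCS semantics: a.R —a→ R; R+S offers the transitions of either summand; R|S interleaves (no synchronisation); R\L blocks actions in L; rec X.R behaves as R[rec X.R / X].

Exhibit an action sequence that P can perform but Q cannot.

bc

Reachable graph of P (4 states):
  m0 = b.c.((b.0)\{a,c} + (0 + 0) | (0 + 0)) ⊢ —b→ m1
  m1 = c.((b.0)\{a,c} + (0 + 0) | (0 + 0)) ⊢ —c→ m2
  m2 = (b.0)\{a,c} + (0 + 0) | (0 + 0) ⊢ —b→ m3
  m3 = 0\{a,c} ⊢ (no moves)
Reachable graph of Q (4 states):
  n0 = b.a.((b.0)\{a,c} + (0 + 0) | (0 + 0)) ⊢ —b→ n1
  n1 = a.((b.0)\{a,c} + (0 + 0) | (0 + 0)) ⊢ —a→ n2
  n2 = (b.0)\{a,c} + (0 + 0) | (0 + 0) ⊢ —b→ n3
  n3 = 0\{a,c} ⊢ (no moves)
Executing bc from P (initial set {m0}):
  step 1 (b): {m1}
  step 2 (c): {m2}
  ✓ P
Executing bc from Q (initial set {n0}):
  step 1 (b): {n1}
  step 2 (c): ∅ (Q stuck)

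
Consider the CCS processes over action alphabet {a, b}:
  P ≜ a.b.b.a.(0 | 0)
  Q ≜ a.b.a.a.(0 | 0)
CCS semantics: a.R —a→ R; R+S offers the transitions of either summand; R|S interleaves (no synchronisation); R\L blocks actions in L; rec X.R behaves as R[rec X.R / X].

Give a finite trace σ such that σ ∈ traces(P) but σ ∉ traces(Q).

abb

P's transition system — 5 states:
  s0 = a.b.b.a.(0 | 0) ⊢ =a=> s1
  s1 = b.b.a.(0 | 0) ⊢ =b=> s2
  s2 = b.a.(0 | 0) ⊢ =b=> s3
  s3 = a.(0 | 0) ⊢ =a=> s4
  s4 = 0 | 0 ⊢ deadlocked
Q's transition system — 5 states:
  t0 = a.b.a.a.(0 | 0) ⊢ =a=> t1
  t1 = b.a.a.(0 | 0) ⊢ =b=> t2
  t2 = a.a.(0 | 0) ⊢ =a=> t3
  t3 = a.(0 | 0) ⊢ =a=> t4
  t4 = 0 | 0 ⊢ deadlocked
Executing abb from P (initial set {s0}):
  [1] a ⇒ {s1}
  [2] b ⇒ {s2}
  [3] b ⇒ {s3}
  P completes σ.
Executing abb from Q (initial set {t0}):
  [1] a ⇒ {t1}
  [2] b ⇒ {t2}
  [3] b ⇒ ∅  — Q cannot continue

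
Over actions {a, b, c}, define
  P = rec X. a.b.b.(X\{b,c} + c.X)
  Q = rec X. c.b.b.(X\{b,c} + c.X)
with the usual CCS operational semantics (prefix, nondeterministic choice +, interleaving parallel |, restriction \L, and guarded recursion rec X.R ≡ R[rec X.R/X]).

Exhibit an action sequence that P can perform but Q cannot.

Reachable graph of P (5 states):
  p0 = rec X. a.b.b.(X\{b,c} + c.X) | --a--▸ p1
  p1 = b.b.((rec X. a.b.b.(X\{b,c} + c.X))\{b,c} + c.(rec X. a.b.b.(X\{b,c} + c.X))) | --b--▸ p2
  p2 = b.((rec X. a.b.b.(X\{b,c} + c.X))\{b,c} + c.(rec X. a.b.b.(X\{b,c} + c.X))) | --b--▸ p3
  p3 = (rec X. a.b.b.(X\{b,c} + c.X))\{b,c} + c.(rec X. a.b.b.(X\{b,c} + c.X)) | --a--▸ p4, --c--▸ p0
  p4 = (b.b.((rec X. a.b.b.(X\{b,c} + c.X))\{b,c} + c.(rec X. a.b.b.(X\{b,c} + c.X))))\{b,c} | ·
Reachable graph of Q (4 states):
  q0 = rec X. c.b.b.(X\{b,c} + c.X) | --c--▸ q1
  q1 = b.b.((rec X. c.b.b.(X\{b,c} + c.X))\{b,c} + c.(rec X. c.b.b.(X\{b,c} + c.X))) | --b--▸ q2
  q2 = b.((rec X. c.b.b.(X\{b,c} + c.X))\{b,c} + c.(rec X. c.b.b.(X\{b,c} + c.X))) | --b--▸ q3
  q3 = (rec X. c.b.b.(X\{b,c} + c.X))\{b,c} + c.(rec X. c.b.b.(X\{b,c} + c.X)) | --c--▸ q0
Run σ = ⟨a⟩ on P: start {p0}
  step 1 (a): {p1}
  — P admits the full trace.
Run σ = ⟨a⟩ on Q: start {q0}
  step 1 (a): no successor for Q

a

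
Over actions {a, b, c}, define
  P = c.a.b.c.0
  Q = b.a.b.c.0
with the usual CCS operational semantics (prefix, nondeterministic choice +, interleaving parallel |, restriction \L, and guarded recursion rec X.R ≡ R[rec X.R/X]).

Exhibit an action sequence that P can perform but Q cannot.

Reachable graph of P (5 states):
  s0 = c.a.b.c.0 has moves -c-> s1
  s1 = a.b.c.0 has moves -a-> s2
  s2 = b.c.0 has moves -b-> s3
  s3 = c.0 has moves -c-> s4
  s4 = 0 has moves deadlocked
Reachable graph of Q (5 states):
  t0 = b.a.b.c.0 has moves -b-> t1
  t1 = a.b.c.0 has moves -a-> t2
  t2 = b.c.0 has moves -b-> t3
  t3 = c.0 has moves -c-> t4
  t4 = 0 has moves deadlocked
Trace ⟨c⟩ through P, begin at {s0}:
  after c @ step 1: {s1}
  — P admits the full trace.
Trace ⟨c⟩ through Q, begin at {t0}:
  after c @ step 1: ∅ (Q stuck)

c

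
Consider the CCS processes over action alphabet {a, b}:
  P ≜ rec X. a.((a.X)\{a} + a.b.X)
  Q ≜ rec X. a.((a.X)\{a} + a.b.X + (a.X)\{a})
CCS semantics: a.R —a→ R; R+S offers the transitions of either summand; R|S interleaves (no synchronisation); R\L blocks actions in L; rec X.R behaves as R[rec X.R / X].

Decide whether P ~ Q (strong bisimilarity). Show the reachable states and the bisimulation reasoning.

LTS(P): 3 reachable states
  u0 = rec X. a.((a.X)\{a} + a.b.X) ⊢ ··a··> u1
  u1 = (a.(rec X. a.((a.X)\{a} + a.b.X)))\{a} + a.b.(rec X. a.((a.X)\{a} + a.b.X)) ⊢ ··a··> u2
  u2 = b.(rec X. a.((a.X)\{a} + a.b.X)) ⊢ ··b··> u0
LTS(Q): 3 reachable states
  v0 = rec X. a.((a.X)\{a} + a.b.X + (a.X)\{a}) ⊢ ··a··> v1
  v1 = (a.(rec X. a.((a.X)\{a} + a.b.X + (a.X)\{a})))\{a} + a.b.(rec X. a.((a.X)\{a} + a.b.X + (a.X)\{a})) + (a.(rec X. a.((a.X)\{a} + a.b.X + (a.X)\{a})))\{a} ⊢ ··a··> v2
  v2 = b.(rec X. a.((a.X)\{a} + a.b.X + (a.X)\{a})) ⊢ ··b··> v0
Bisimilarity quotient blocks:
  B0 = {u0, v0}
  B1 = {u1, v1}
  B2 = {u2, v2}
u0 ∈ B0, v0 ∈ B0 → same block

bisimilar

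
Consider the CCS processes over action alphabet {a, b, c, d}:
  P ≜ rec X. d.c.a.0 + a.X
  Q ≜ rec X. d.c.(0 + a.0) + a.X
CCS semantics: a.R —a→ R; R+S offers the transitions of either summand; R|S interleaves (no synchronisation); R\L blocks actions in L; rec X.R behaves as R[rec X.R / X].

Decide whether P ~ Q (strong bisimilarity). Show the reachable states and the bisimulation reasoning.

LTS(P): 4 reachable states
  u0 = rec X. d.c.a.0 + a.X → =a=> u0, =d=> u1
  u1 = c.a.0 → =c=> u2
  u2 = a.0 → =a=> u3
  u3 = 0 → stopped
LTS(Q): 4 reachable states
  v0 = rec X. d.c.(0 + a.0) + a.X → =a=> v0, =d=> v1
  v1 = c.(0 + a.0) → =c=> v2
  v2 = 0 + a.0 → =a=> v3
  v3 = 0 → stopped
Partition-refinement fixed point:
  B0 = {u0, v0}
  B1 = {u1, v1}
  B2 = {u2, v2}
  B3 = {u3, v3}
u0 ∈ B0, v0 ∈ B0 → same block

bisimilar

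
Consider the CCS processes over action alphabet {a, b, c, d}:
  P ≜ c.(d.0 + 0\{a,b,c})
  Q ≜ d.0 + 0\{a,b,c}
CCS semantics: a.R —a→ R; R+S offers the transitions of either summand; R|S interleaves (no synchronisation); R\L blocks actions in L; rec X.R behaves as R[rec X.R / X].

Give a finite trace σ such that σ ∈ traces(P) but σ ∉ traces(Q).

Reachable graph of P (3 states):
  u0 = c.(d.0 + 0\{a,b,c}) has moves --c--▸ u1
  u1 = d.0 + 0\{a,b,c} has moves --d--▸ u2
  u2 = 0 has moves deadlocked
Reachable graph of Q (2 states):
  v0 = d.0 + 0\{a,b,c} has moves --d--▸ v1
  v1 = 0 has moves deadlocked
Executing c from P (initial set {u0}):
  [1] c ⇒ {u1}
  — P admits the full trace.
Executing c from Q (initial set {v0}):
  [1] c ⇒ ∅  — Q cannot continue

c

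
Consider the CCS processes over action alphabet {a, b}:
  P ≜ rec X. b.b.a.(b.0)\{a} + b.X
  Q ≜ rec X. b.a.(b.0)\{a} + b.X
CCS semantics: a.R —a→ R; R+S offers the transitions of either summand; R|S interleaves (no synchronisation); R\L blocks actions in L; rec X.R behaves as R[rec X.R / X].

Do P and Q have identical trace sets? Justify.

LTS(P): 5 reachable states
  s0 = rec X. b.b.a.(b.0)\{a} + b.X :: =b=> s0, =b=> s1
  s1 = b.a.(b.0)\{a} :: =b=> s2
  s2 = a.(b.0)\{a} :: =a=> s3
  s3 = (b.0)\{a} :: =b=> s4
  s4 = 0\{a} :: stopped
LTS(Q): 4 reachable states
  t0 = rec X. b.a.(b.0)\{a} + b.X :: =b=> t0, =b=> t1
  t1 = a.(b.0)\{a} :: =a=> t2
  t2 = (b.0)\{a} :: =b=> t3
  t3 = 0\{a} :: stopped
Run σ = ⟨ba⟩ on Q: start {t0}
  after b @ step 1: {t0, t1}
  after a @ step 2: {t2}
  — Q admits the full trace.
Run σ = ⟨ba⟩ on P: start {s0}
  after b @ step 1: {s0, s1}
  after a @ step 2: ∅  — P cannot continue

trace-distinct — witness ⟨ba⟩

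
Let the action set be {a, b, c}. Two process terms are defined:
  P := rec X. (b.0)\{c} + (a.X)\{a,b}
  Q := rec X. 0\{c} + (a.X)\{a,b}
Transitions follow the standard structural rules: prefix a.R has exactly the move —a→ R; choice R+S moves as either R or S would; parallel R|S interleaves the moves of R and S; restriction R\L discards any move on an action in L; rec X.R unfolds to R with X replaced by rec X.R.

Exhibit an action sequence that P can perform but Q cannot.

Reachable graph of P (2 states):
  p0 = rec X. (b.0)\{c} + (a.X)\{a,b} ⊢ -b-> p1
  p1 = 0\{c} ⊢ (no moves)
Reachable graph of Q (1 states):
  q0 = rec X. 0\{c} + (a.X)\{a,b} ⊢ (no moves)
Trace ⟨b⟩ through P, begin at {p0}:
  after b @ step 1: {p1}
  P completes σ.
Trace ⟨b⟩ through Q, begin at {q0}:
  after b @ step 1: no successor for Q

b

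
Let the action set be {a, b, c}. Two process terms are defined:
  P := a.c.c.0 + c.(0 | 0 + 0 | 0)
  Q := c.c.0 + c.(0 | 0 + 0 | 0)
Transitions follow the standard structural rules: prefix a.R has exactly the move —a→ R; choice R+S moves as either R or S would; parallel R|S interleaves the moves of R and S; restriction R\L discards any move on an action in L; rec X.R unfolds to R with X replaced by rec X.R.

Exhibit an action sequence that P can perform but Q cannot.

Reachable graph of P (5 states):
  m0 = a.c.c.0 + c.(0 | 0 + 0 | 0) | —a→ m1, —c→ m2
  m1 = c.c.0 | —c→ m3
  m2 = 0 | 0 + 0 | 0 | (no moves)
  m3 = c.0 | —c→ m4
  m4 = 0 | (no moves)
Reachable graph of Q (4 states):
  n0 = c.c.0 + c.(0 | 0 + 0 | 0) | —c→ n1, —c→ n2
  n1 = 0 | 0 + 0 | 0 | (no moves)
  n2 = c.0 | —c→ n3
  n3 = 0 | (no moves)
Trace ⟨a⟩ through P, begin at {m0}:
  step 1 (a): {m1}
  P completes σ.
Trace ⟨a⟩ through Q, begin at {n0}:
  step 1 (a): ∅  — Q cannot continue

a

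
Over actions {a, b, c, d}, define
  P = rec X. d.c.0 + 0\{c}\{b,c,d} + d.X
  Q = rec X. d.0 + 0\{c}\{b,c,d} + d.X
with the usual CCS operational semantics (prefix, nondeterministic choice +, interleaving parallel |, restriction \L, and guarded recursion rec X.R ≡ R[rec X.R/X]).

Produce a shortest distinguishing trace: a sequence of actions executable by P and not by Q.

Reachable graph of P (3 states):
  m0 = rec X. d.c.0 + 0\{c}\{b,c,d} + d.X ⊢ =d=> m0, =d=> m1
  m1 = c.0 ⊢ =c=> m2
  m2 = 0 ⊢ (no moves)
Reachable graph of Q (2 states):
  n0 = rec X. d.0 + 0\{c}\{b,c,d} + d.X ⊢ =d=> n0, =d=> n1
  n1 = 0 ⊢ (no moves)
Executing dc from P (initial set {m0}):
  after d @ step 1: {m0, m1}
  after c @ step 2: {m2}
  — P admits the full trace.
Executing dc from Q (initial set {n0}):
  after d @ step 1: {n0, n1}
  after c @ step 2: ∅  — Q cannot continue

dc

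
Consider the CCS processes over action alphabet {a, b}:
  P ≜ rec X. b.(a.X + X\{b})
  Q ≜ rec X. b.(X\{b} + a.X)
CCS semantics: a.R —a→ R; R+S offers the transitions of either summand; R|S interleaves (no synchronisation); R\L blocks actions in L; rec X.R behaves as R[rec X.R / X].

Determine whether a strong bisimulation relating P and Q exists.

Reachable graph of P (2 states):
  s0 = rec X. b.(a.X + X\{b}) → --b--▸ s1
  s1 = a.(rec X. b.(a.X + X\{b})) + (rec X. b.(a.X + X\{b}))\{b} → --a--▸ s0
Reachable graph of Q (2 states):
  t0 = rec X. b.(X\{b} + a.X) → --b--▸ t1
  t1 = (rec X. b.(X\{b} + a.X))\{b} + a.(rec X. b.(X\{b} + a.X)) → --a--▸ t0
Partition-refinement fixed point:
  B0 = {s0, t0}
  B1 = {s1, t1}
s0 ∈ B0, t0 ∈ B0 → same block

bisimilar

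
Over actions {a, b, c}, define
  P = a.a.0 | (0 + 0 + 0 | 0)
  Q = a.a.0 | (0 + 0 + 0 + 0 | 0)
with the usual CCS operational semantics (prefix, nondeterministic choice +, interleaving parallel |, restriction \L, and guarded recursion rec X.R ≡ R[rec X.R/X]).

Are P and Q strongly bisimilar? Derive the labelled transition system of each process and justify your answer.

bisimilar

P's transition system — 3 states:
  p0 = a.a.0 | (0 + 0 + 0 | 0) has moves --a--▸ p1
  p1 = a.0 | (0 + 0 + 0 | 0) has moves --a--▸ p2
  p2 = 0 | (0 + 0 + 0 | 0) has moves (no moves)
Q's transition system — 3 states:
  q0 = a.a.0 | (0 + 0 + 0 + 0 | 0) has moves --a--▸ q1
  q1 = a.0 | (0 + 0 + 0 + 0 | 0) has moves --a--▸ q2
  q2 = 0 | (0 + 0 + 0 + 0 | 0) has moves (no moves)
Bisimilarity quotient blocks:
  B0 = {p0, q0}
  B1 = {p1, q1}
  B2 = {p2, q2}
p0 ∈ B0, q0 ∈ B0 → same block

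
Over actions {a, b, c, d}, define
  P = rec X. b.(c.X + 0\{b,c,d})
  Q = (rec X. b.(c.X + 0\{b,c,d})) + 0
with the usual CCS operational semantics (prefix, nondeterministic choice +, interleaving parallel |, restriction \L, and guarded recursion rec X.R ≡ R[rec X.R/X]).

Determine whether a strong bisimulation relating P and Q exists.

P's transition system — 2 states:
  u0 = rec X. b.(c.X + 0\{b,c,d}) → —b→ u1
  u1 = c.(rec X. b.(c.X + 0\{b,c,d})) + 0\{b,c,d} → —c→ u0
Q's transition system — 3 states:
  v0 = (rec X. b.(c.X + 0\{b,c,d})) + 0 → —b→ v1
  v1 = c.(rec X. b.(c.X + 0\{b,c,d})) + 0\{b,c,d} → —c→ v2
  v2 = rec X. b.(c.X + 0\{b,c,d}) → —b→ v1
Bisimilarity quotient blocks:
  B0 = {u0, v0, v2}
  B1 = {u1, v1}
u0 ∈ B0, v0 ∈ B0 → same block

YES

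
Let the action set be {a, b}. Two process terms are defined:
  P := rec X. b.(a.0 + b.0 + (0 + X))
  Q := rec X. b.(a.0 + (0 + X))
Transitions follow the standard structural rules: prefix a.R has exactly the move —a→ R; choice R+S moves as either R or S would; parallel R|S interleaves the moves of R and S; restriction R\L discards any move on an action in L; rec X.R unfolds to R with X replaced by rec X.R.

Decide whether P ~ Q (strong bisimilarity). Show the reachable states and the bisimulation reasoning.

Reachable graph of P (3 states):
  u0 = rec X. b.(a.0 + b.0 + (0 + X)) | -b-> u1
  u1 = a.0 + b.0 + (0 + (rec X. b.(a.0 + b.0 + (0 + X)))) | -a-> u2, -b-> u1, -b-> u2
  u2 = 0 | ·
Reachable graph of Q (3 states):
  v0 = rec X. b.(a.0 + (0 + X)) | -b-> v1
  v1 = a.0 + (0 + (rec X. b.(a.0 + (0 + X)))) | -a-> v2, -b-> v1
  v2 = 0 | ·
Bisimilarity quotient blocks:
  B0 = {u0}
  B1 = {u1}
  B2 = {u2, v2}
  B3 = {v0}
  B4 = {v1}
u0 ∈ B0, v0 ∈ B3 → different blocks

not bisimilar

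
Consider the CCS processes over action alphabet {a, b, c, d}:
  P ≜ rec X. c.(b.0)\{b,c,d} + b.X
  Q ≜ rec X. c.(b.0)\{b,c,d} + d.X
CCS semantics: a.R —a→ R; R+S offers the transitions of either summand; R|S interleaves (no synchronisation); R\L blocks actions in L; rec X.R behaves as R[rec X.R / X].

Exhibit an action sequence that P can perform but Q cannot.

b

LTS(P): 2 reachable states
  u0 = rec X. c.(b.0)\{b,c,d} + b.X ⊢ —b→ u0, —c→ u1
  u1 = (b.0)\{b,c,d} ⊢ ∅
LTS(Q): 2 reachable states
  v0 = rec X. c.(b.0)\{b,c,d} + d.X ⊢ —c→ v1, —d→ v0
  v1 = (b.0)\{b,c,d} ⊢ ∅
Trace ⟨b⟩ through P, begin at {u0}:
  after b @ step 1: {u0}
  — P admits the full trace.
Trace ⟨b⟩ through Q, begin at {v0}:
  after b @ step 1: ∅ (Q stuck)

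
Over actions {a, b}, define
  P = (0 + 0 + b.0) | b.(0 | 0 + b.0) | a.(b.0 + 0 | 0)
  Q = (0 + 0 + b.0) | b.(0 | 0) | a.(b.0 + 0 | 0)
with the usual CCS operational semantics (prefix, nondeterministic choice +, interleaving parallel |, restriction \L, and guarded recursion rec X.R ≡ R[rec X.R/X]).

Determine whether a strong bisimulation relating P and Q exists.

LTS(P): 18 reachable states
  s0 = (0 + 0 + b.0) | b.(0 | 0 + b.0) | a.(b.0 + 0 | 0) :: -a-> s1, -b-> s2, -b-> s3
  s1 = (0 + 0 + b.0) | b.(0 | 0 + b.0) | (b.0 + 0 | 0) :: -b-> s4, -b-> s5, -b-> s6
  s2 = (0 + 0 + b.0) | (0 | 0 + b.0) | a.(b.0 + 0 | 0) :: -a-> s4, -b-> s7, -b-> s8
  s3 = 0 | b.(0 | 0 + b.0) | a.(b.0 + 0 | 0) :: -a-> s6, -b-> s8
  s4 = (0 + 0 + b.0) | (0 | 0 + b.0) | (b.0 + 0 | 0) :: -b-> s10, -b-> s11, -b-> s9
  s5 = (0 + 0 + b.0) | b.(0 | 0 + b.0) | 0 :: -b-> s12, -b-> s9
  s6 = 0 | b.(0 | 0 + b.0) | (b.0 + 0 | 0) :: -b-> s11, -b-> s12
  s7 = (0 + 0 + b.0) | 0 | a.(b.0 + 0 | 0) :: -a-> s10, -b-> s13
  s8 = 0 | (0 | 0 + b.0) | a.(b.0 + 0 | 0) :: -a-> s11, -b-> s13
  s9 = (0 + 0 + b.0) | (0 | 0 + b.0) | 0 :: -b-> s14, -b-> s15
  s10 = (0 + 0 + b.0) | 0 | (b.0 + 0 | 0) :: -b-> s14, -b-> s16
  s11 = 0 | (0 | 0 + b.0) | (b.0 + 0 | 0) :: -b-> s15, -b-> s16
  s12 = 0 | b.(0 | 0 + b.0) | 0 :: -b-> s15
  s13 = 0 | 0 | a.(b.0 + 0 | 0) :: -a-> s16
  s14 = (0 + 0 + b.0) | 0 | 0 :: -b-> s17
  s15 = 0 | (0 | 0 + b.0) | 0 :: -b-> s17
  s16 = 0 | 0 | (b.0 + 0 | 0) :: -b-> s17
  s17 = 0 | 0 | 0 :: ∅
LTS(Q): 12 reachable states
  t0 = (0 + 0 + b.0) | b.(0 | 0) | a.(b.0 + 0 | 0) :: -a-> t1, -b-> t2, -b-> t3
  t1 = (0 + 0 + b.0) | b.(0 | 0) | (b.0 + 0 | 0) :: -b-> t4, -b-> t5, -b-> t6
  t2 = (0 + 0 + b.0) | (0 | 0) | a.(b.0 + 0 | 0) :: -a-> t4, -b-> t7
  t3 = 0 | b.(0 | 0) | a.(b.0 + 0 | 0) :: -a-> t6, -b-> t7
  t4 = (0 + 0 + b.0) | (0 | 0) | (b.0 + 0 | 0) :: -b-> t8, -b-> t9
  t5 = (0 + 0 + b.0) | b.(0 | 0) | 0 :: -b-> t10, -b-> t8
  t6 = 0 | b.(0 | 0) | (b.0 + 0 | 0) :: -b-> t10, -b-> t9
  t7 = 0 | (0 | 0) | a.(b.0 + 0 | 0) :: -a-> t9
  t8 = (0 + 0 + b.0) | (0 | 0) | 0 :: -b-> t11
  t9 = 0 | (0 | 0) | (b.0 + 0 | 0) :: -b-> t11
  t10 = 0 | b.(0 | 0) | 0 :: -b-> t11
  t11 = 0 | (0 | 0) | 0 :: ∅
Partition-refinement fixed point:
  B0 = {s0}
  B1 = {s2, s3, t0}
  B2 = {s4, s5, s6, t1}
  B3 = {s10, s11, s12, s9, t4, t5, t6}
  B4 = {s14, s15, s16, t10, t8, t9}
  B5 = {s17, t11}
  B6 = {s7, s8, t2, t3}
  B7 = {s13, t7}
  B8 = {s1}
s0 ∈ B0, t0 ∈ B1 → different blocks

NO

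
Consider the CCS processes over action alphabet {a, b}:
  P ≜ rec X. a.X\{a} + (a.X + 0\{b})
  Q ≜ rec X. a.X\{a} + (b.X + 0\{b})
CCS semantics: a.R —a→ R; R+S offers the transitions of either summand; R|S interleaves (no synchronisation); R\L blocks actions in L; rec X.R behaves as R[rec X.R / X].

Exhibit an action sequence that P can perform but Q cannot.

aa

P's transition system — 2 states:
  s0 = rec X. a.X\{a} + (a.X + 0\{b}) | ··a··> s0, ··a··> s1
  s1 = (rec X. a.X\{a} + (a.X + 0\{b}))\{a} | ·
Q's transition system — 2 states:
  t0 = rec X. a.X\{a} + (b.X + 0\{b}) | ··a··> t1, ··b··> t0
  t1 = (rec X. a.X\{a} + (b.X + 0\{b}))\{a} | ··b··> t1
Run σ = ⟨aa⟩ on P: start {s0}
  [1] a ⇒ {s0, s1}
  [2] a ⇒ {s0, s1}
  ✓ P
Run σ = ⟨aa⟩ on Q: start {t0}
  [1] a ⇒ {t1}
  [2] a ⇒ ∅  — Q cannot continue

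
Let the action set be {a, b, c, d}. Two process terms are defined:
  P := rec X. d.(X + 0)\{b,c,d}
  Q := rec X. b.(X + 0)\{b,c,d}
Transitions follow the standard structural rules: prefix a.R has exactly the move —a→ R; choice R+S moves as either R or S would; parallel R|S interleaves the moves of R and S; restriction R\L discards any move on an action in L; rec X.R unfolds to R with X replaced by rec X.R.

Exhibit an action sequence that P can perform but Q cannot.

d

LTS(P): 2 reachable states
  u0 = rec X. d.(X + 0)\{b,c,d} ⊢ --d--▸ u1
  u1 = ((rec X. d.(X + 0)\{b,c,d}) + 0)\{b,c,d} ⊢ deadlocked
LTS(Q): 2 reachable states
  v0 = rec X. b.(X + 0)\{b,c,d} ⊢ --b--▸ v1
  v1 = ((rec X. b.(X + 0)\{b,c,d}) + 0)\{b,c,d} ⊢ deadlocked
Trace ⟨d⟩ through P, begin at {u0}:
  step 1 (d): {u1}
  — P admits the full trace.
Trace ⟨d⟩ through Q, begin at {v0}:
  step 1 (d): ∅  — Q cannot continue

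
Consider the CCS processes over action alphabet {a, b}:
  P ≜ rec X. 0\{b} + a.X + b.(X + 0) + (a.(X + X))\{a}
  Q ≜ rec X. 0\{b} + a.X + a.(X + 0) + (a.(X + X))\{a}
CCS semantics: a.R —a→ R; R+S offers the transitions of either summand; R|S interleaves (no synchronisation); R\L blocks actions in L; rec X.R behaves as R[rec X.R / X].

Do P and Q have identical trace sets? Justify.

NO — witness ⟨b⟩

Reachable graph of P (2 states):
  p0 = rec X. 0\{b} + a.X + b.(X + 0) + (a.(X + X))\{a} :: —a→ p0, —b→ p1
  p1 = (rec X. 0\{b} + a.X + b.(X + 0) + (a.(X + X))\{a}) + 0 :: —a→ p0, —b→ p1
Reachable graph of Q (2 states):
  q0 = rec X. 0\{b} + a.X + a.(X + 0) + (a.(X + X))\{a} :: —a→ q0, —a→ q1
  q1 = (rec X. 0\{b} + a.X + a.(X + 0) + (a.(X + X))\{a}) + 0 :: —a→ q0, —a→ q1
Run σ = ⟨b⟩ on P: start {p0}
  [1] b ⇒ {p1}
  P completes σ.
Run σ = ⟨b⟩ on Q: start {q0}
  [1] b ⇒ ∅  — Q cannot continue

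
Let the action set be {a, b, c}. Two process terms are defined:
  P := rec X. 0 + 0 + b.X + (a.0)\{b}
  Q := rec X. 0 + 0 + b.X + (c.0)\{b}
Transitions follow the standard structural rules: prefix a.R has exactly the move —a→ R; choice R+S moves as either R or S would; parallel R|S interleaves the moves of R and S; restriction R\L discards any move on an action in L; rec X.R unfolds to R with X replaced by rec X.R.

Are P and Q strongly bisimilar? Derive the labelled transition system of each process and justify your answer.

not bisimilar

Reachable graph of P (2 states):
  m0 = rec X. 0 + 0 + b.X + (a.0)\{b} :: ··a··> m1, ··b··> m0
  m1 = 0\{b} :: deadlocked
Reachable graph of Q (2 states):
  n0 = rec X. 0 + 0 + b.X + (c.0)\{b} :: ··b··> n0, ··c··> n1
  n1 = 0\{b} :: deadlocked
Partition-refinement fixed point:
  B0 = {m0}
  B1 = {m1, n1}
  B2 = {n0}
m0 ∈ B0, n0 ∈ B2 → different blocks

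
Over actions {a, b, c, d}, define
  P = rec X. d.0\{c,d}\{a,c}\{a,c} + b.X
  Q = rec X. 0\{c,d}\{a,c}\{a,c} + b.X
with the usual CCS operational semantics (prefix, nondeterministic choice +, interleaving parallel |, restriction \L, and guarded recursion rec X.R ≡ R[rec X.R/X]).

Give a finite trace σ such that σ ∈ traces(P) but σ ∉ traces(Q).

d

Reachable graph of P (2 states):
  p0 = rec X. d.0\{c,d}\{a,c}\{a,c} + b.X has moves —b→ p0, —d→ p1
  p1 = 0\{c,d}\{a,c}\{a,c} has moves deadlocked
Reachable graph of Q (1 states):
  q0 = rec X. 0\{c,d}\{a,c}\{a,c} + b.X has moves —b→ q0
Run σ = ⟨d⟩ on P: start {p0}
  step 1 (d): {p1}
  ✓ P
Run σ = ⟨d⟩ on Q: start {q0}
  step 1 (d): ∅  — Q cannot continue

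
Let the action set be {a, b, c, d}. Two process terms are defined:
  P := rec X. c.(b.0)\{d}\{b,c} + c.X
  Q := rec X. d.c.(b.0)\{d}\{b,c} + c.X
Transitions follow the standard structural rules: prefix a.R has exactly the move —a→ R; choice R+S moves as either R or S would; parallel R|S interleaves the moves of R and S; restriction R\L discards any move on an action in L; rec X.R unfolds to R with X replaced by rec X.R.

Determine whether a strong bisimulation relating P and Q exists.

P's transition system — 2 states:
  p0 = rec X. c.(b.0)\{d}\{b,c} + c.X has moves --c--▸ p0, --c--▸ p1
  p1 = (b.0)\{d}\{b,c} has moves (no moves)
Q's transition system — 3 states:
  q0 = rec X. d.c.(b.0)\{d}\{b,c} + c.X has moves --c--▸ q0, --d--▸ q1
  q1 = c.(b.0)\{d}\{b,c} has moves --c--▸ q2
  q2 = (b.0)\{d}\{b,c} has moves (no moves)
Coarsest stable partition (strong bisimilarity classes):
  B0 = {p0}
  B1 = {p1, q2}
  B2 = {q0}
  B3 = {q1}
p0 ∈ B0, q0 ∈ B2 → different blocks

not bisimilar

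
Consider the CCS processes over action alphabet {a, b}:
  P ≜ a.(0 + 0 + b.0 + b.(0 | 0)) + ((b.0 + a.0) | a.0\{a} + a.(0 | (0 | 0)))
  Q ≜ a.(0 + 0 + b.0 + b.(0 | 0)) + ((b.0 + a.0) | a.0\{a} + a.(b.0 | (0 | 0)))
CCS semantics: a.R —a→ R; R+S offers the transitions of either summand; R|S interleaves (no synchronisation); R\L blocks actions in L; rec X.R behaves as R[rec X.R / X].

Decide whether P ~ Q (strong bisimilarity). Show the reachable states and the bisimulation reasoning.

P ≁ Q

Reachable graph of P (8 states):
  m0 = a.(0 + 0 + b.0 + b.(0 | 0)) + ((b.0 + a.0) | a.0\{a} + a.(0 | (0 | 0))) | -a-> m1, -a-> m2, -a-> m3, -a-> m4, -b-> m4
  m1 = (b.0 + a.0) | 0\{a} | -a-> m5, -b-> m5
  m2 = 0 + 0 + b.0 + b.(0 | 0) | -b-> m6, -b-> m7
  m3 = 0 | (0 | 0) | ·
  m4 = 0 | a.0\{a} | -a-> m5
  m5 = 0 | 0\{a} | ·
  m6 = 0 | ·
  m7 = 0 | 0 | ·
Reachable graph of Q (9 states):
  n0 = a.(0 + 0 + b.0 + b.(0 | 0)) + ((b.0 + a.0) | a.0\{a} + a.(b.0 | (0 | 0))) | -a-> n1, -a-> n2, -a-> n3, -a-> n4, -b-> n3
  n1 = (b.0 + a.0) | 0\{a} | -a-> n5, -b-> n5
  n2 = 0 + 0 + b.0 + b.(0 | 0) | -b-> n6, -b-> n7
  n3 = 0 | a.0\{a} | -a-> n5
  n4 = b.0 | (0 | 0) | -b-> n8
  n5 = 0 | 0\{a} | ·
  n6 = 0 | ·
  n7 = 0 | 0 | ·
  n8 = 0 | (0 | 0) | ·
Partition-refinement fixed point:
  B0 = {m0}
  B1 = {m1, n1}
  B2 = {m3, m5, m6, m7, n5, n6, n7, n8}
  B3 = {m4, n3}
  B4 = {m2, n2, n4}
  B5 = {n0}
m0 ∈ B0, n0 ∈ B5 → different blocks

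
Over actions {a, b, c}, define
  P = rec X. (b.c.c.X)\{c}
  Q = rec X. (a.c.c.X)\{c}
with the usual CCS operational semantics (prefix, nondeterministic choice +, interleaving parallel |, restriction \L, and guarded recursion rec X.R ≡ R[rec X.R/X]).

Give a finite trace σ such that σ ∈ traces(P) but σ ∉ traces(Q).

LTS(P): 2 reachable states
  m0 = rec X. (b.c.c.X)\{c} has moves --b--▸ m1
  m1 = (c.c.(rec X. (b.c.c.X)\{c}))\{c} has moves (no moves)
LTS(Q): 2 reachable states
  n0 = rec X. (a.c.c.X)\{c} has moves --a--▸ n1
  n1 = (c.c.(rec X. (a.c.c.X)\{c}))\{c} has moves (no moves)
Run σ = ⟨b⟩ on P: start {m0}
  [1] b ⇒ {m1}
  P completes σ.
Run σ = ⟨b⟩ on Q: start {n0}
  [1] b ⇒ no successor for Q

b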